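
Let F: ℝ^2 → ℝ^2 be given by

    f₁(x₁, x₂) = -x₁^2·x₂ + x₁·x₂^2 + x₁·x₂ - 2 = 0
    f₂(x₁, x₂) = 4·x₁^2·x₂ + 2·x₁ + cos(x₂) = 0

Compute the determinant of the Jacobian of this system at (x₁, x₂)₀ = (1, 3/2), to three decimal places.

J = [[-2·x₁·x₂ + x₂^2 + x₂, -x₁^2 + 2·x₁·x₂ + x₁], [8·x₁·x₂ + 2, 4·x₁^2 - sin(x₂)]].
At the point, J = [[0.750, 3.000], [14.000, 3.00251]].
det J = -39.748.

-39.748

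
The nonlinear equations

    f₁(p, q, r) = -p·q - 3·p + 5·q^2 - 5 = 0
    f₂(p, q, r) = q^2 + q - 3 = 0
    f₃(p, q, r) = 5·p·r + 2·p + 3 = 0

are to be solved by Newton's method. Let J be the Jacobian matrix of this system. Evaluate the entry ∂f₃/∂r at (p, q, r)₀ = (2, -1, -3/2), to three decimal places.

∂f₃/∂r = 5·p.
At (2, -1, -3/2) this is 10.000.

10.000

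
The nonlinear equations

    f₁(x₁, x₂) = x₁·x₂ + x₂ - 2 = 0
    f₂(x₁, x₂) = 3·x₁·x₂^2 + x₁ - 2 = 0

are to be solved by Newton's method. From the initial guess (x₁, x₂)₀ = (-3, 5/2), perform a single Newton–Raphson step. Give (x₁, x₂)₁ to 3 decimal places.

At (-3, 5/2): F = (-7.000, -61.250).
Jacobian J = [[x₂, x₁ + 1], [3·x₂^2 + 1, 6·x₁·x₂]].
At the point, J = [[2.500, -2.000], [19.750, -45.000]] (det J = -73.000).
Solving J·Δ = −F gives Δ = (2.637, -0.204).
Then the next iterate is (x₁, x₂)₁ = (-0.363, 2.296).

(-0.363, 2.296)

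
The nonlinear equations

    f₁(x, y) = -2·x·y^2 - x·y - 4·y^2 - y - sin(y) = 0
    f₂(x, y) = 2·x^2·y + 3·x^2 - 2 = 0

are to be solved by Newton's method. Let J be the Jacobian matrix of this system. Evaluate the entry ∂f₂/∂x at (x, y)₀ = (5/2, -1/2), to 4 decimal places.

∂f₂/∂x = 4·x·y + 6·x.
At (5/2, -1/2) this is 10.0000.

10.0000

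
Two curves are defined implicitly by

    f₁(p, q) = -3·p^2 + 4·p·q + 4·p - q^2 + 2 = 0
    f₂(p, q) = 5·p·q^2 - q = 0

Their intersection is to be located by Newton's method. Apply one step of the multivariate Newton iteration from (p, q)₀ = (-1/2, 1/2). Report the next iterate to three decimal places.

At (-1/2, 1/2): F = (-2.000, -1.125).
Jacobian J = [[-6·p + 4·q + 4, 4·p - 2·q], [5·q^2, 10·p·q - 1]].
At the point, J = [[9.000, -3.000], [1.250, -3.500]] (det J = -27.750).
Solving J·Δ = −F gives Δ = (0.131, -0.275).
Then the next iterate is (p, q)₁ = (-0.369, 0.225).

(-0.369, 0.225)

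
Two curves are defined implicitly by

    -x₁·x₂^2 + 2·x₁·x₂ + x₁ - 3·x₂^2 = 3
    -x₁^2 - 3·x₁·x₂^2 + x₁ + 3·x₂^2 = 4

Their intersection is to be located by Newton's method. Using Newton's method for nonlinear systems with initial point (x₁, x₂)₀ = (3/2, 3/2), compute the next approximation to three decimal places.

(0.966, 0.732)

At (3/2, 3/2): F = (-7.125, -8.125).
Jacobian J = [[-x₂^2 + 2·x₂ + 1, -2·x₁·x₂ + 2·x₁ - 6·x₂], [-2·x₁ - 3·x₂^2 + 1, -6·x₁·x₂ + 6·x₂]].
At the point, J = [[1.750, -10.500], [-8.750, -4.500]] (det J = -99.750).
Solving J·Δ = −F gives Δ = (-0.534, -0.768).
Then the next iterate is (x₁, x₂)₁ = (0.966, 0.732).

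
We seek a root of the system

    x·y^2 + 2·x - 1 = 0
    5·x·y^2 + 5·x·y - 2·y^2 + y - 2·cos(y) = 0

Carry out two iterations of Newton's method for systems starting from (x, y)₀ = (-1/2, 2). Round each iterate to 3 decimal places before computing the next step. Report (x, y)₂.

At (-1/2, 2): F = (-4.000, -20.16771).
Jacobian J = [[y^2 + 2, 2·x·y], [5·y^2 + 5·y, 10·x·y + 5·x - 4·y + 2·sin(y) + 1]].
At the point, J = [[6.000, -2.000], [30.000, -17.68141]] (det J = -46.08843).
Solving J·Δ = −F gives Δ = (0.659, -0.022).
Then the next iterate is (x, y)₁ = (0.159, 1.978).
Round to (0.159, 1.978) and repeat: F = (-0.05992, -0.37195), J = [[5.91248, 0.62900], [29.45242, -1.13552]].
Δ = (0.012, -0.017), so (x, y)₂ = (0.171, 1.961).

(0.171, 1.961)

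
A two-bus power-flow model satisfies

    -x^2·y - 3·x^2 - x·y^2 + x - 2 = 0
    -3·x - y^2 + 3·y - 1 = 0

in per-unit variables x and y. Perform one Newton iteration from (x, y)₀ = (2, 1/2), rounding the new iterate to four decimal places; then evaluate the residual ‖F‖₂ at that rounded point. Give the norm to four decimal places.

At (2, 1/2): F = (-14.5000, -5.7500).
Jacobian J = [[-2·x·y - 6·x - y^2 + 1, -x^2 - 2·x·y], [-3, -2·y + 3]].
At the point, J = [[-13.2500, -6.0000], [-3.0000, 2.0000]] (det J = -44.5000).
Solving J·Δ = −F gives Δ = (-1.4270, 0.7346).
Then the next iterate is (x, y)₁ = (0.5730, 1.2346).
Re-evaluating at (0.5730, 1.2346): F = (-3.690730, -0.539437), so ‖F‖₂ = 3.7299.

3.7299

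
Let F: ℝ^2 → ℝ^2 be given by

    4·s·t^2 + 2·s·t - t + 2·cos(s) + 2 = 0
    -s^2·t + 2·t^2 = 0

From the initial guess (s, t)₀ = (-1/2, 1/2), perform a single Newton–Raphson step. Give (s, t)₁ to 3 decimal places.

At (-1/2, 1/2): F = (2.25517, 0.375).
Jacobian J = [[4·t^2 + 2·t - 2·sin(s), 8·s·t + 2·s - 1], [-2·s·t, -s^2 + 4·t]].
At the point, J = [[2.95885, -4.000], [0.500, 1.750]] (det J = 7.17799).
Solving J·Δ = −F gives Δ = (-0.759, 0.003).
Then the next iterate is (s, t)₁ = (-1.259, 0.503).

(-1.259, 0.503)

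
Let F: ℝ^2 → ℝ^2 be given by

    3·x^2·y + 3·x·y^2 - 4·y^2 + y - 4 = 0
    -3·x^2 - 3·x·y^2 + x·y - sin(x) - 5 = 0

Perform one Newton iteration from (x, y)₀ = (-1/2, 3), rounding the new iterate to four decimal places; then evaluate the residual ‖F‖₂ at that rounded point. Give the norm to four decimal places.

10.7020

At (-1/2, 3): F = (-48.2500, 6.729426).
Jacobian J = [[6·x·y + 3·y^2, 3·x^2 + 6·x·y - 8·y + 1], [-6·x - 3·y^2 + y - cos(x), -6·x·y + x]].
At the point, J = [[18.0000, -31.2500], [-21.877583, 8.5000]] (det J = -530.674455).
Solving J·Δ = −F gives Δ = (-0.3766, -1.7609).
Then the next iterate is (x, y)₁ = (-0.8766, 1.2391).
Re-evaluating at (-0.8766, 1.2391): F = (-10.083612, -3.585197), so ‖F‖₂ = 10.7020.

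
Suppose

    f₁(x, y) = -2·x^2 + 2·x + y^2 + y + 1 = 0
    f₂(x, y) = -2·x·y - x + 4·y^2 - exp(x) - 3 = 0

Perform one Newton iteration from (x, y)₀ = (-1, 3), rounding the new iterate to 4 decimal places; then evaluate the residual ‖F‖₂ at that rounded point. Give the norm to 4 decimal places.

9.4178

At (-1, 3): F = (9.0000, 39.632121).
Jacobian J = [[-4·x + 2, 2·y + 1], [-2·y - exp(x) - 1, -2·x + 8·y]].
At the point, J = [[6.0000, 7.0000], [-7.367879, 26.0000]] (det J = 207.575156).
Solving J·Δ = −F gives Δ = (0.2092, -1.4650).
Then the next iterate is (x, y)₁ = (-0.7908, 1.5350).
Re-evaluating at (-0.7908, 1.5350): F = (2.058896, 9.189974), so ‖F‖₂ = 9.4178.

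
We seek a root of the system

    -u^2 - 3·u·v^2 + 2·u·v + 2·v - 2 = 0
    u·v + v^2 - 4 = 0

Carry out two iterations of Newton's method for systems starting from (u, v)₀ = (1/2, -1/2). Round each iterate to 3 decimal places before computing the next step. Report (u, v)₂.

(6.089, -4.175)

At (1/2, -1/2): F = (-4.125, -4.000).
Jacobian J = [[-2·u - 3·v^2 + 2·v, -6·u·v + 2·u + 2], [v, u + 2·v]].
At the point, J = [[-2.750, 4.500], [-0.500, -0.500]] (det J = 3.625).
Solving J·Δ = −F gives Δ = (-5.534, -2.466).
Then the next iterate is (u, v)₁ = (-5.034, -2.966).
Round to (-5.034, -2.966) and repeat: F = (129.44318, 19.728), J = [[-22.25547, -97.65306], [-2.966, -10.966]].
Δ = (11.123, -1.209), so (u, v)₂ = (6.089, -4.175).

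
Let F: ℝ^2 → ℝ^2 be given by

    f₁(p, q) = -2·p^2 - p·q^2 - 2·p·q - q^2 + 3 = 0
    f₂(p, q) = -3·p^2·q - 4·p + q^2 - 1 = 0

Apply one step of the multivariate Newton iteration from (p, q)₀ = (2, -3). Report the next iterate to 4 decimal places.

At (2, -3): F = (-20.0000, 36.0000).
Jacobian J = [[-4·p - q^2 - 2·q, -2·p·q - 2·p - 2·q], [-6·p·q - 4, -3·p^2 + 2·q]].
At the point, J = [[-11.0000, 14.0000], [32.0000, -18.0000]] (det J = -250.0000).
Solving J·Δ = −F gives Δ = (-0.5760, 0.9760).
Then the next iterate is (p, q)₁ = (1.4240, -2.0240).

(1.4240, -2.0240)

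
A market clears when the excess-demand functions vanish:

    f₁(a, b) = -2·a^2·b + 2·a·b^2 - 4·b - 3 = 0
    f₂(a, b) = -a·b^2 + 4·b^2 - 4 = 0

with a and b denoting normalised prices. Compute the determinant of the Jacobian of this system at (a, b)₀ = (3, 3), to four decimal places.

J = [[-4·a·b + 2·b^2, -2·a^2 + 4·a·b - 4], [-b^2, -2·a·b + 8·b]].
At the point, J = [[-18.0000, 14.0000], [-9.0000, 6.0000]].
det J = 18.0000.

18.0000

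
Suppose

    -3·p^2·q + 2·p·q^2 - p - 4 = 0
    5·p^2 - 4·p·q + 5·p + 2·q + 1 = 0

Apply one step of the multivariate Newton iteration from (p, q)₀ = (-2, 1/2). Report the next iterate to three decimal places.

(-1.235, 0.200)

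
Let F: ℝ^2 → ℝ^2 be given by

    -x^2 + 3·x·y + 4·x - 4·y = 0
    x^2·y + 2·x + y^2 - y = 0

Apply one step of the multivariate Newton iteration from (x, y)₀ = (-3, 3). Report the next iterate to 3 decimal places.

At (-3, 3): F = (-60.000, 27.000).
Jacobian J = [[-2·x + 3·y + 4, 3·x - 4], [2·x·y + 2, x^2 + 2·y - 1]].
At the point, J = [[19.000, -13.000], [-16.000, 14.000]] (det J = 58.000).
Solving J·Δ = −F gives Δ = (8.431, 7.707).
Then the next iterate is (x, y)₁ = (5.431, 10.707).

(5.431, 10.707)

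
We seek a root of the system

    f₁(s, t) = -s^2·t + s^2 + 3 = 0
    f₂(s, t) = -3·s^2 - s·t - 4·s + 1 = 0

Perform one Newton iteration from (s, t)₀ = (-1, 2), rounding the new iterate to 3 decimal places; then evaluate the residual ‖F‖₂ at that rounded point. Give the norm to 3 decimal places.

At (-1, 2): F = (2.000, 4.000).
Jacobian J = [[-2·s·t + 2·s, -s^2], [-6·s - t - 4, -s]].
At the point, J = [[2.000, -1.000], [0.000, 1.000]] (det J = 2.000).
Solving J·Δ = −F gives Δ = (-3.000, -4.000).
Then the next iterate is (s, t)₁ = (-4.000, -2.000).
Re-evaluating at (-4.000, -2.000): F = (51.000, -39.000), so ‖F‖₂ = 64.203.

64.203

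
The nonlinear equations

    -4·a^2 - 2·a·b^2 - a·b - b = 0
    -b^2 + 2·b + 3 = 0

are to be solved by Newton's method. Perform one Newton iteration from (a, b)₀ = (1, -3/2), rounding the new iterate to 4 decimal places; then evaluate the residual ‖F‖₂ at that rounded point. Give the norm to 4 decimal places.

1.4917

At (1, -3/2): F = (-5.5000, -2.2500).
Jacobian J = [[-8·a - 2·b^2 - b, -4·a·b - a - 1], [0, -2·b + 2]].
At the point, J = [[-11.0000, 4.0000], [0.0000, 5.0000]] (det J = -55.0000).
Solving J·Δ = −F gives Δ = (-0.3364, 0.4500).
Then the next iterate is (a, b)₁ = (0.6636, -1.0500).
Re-evaluating at (0.6636, -1.0500): F = (-1.477918, -0.2025), so ‖F‖₂ = 1.4917.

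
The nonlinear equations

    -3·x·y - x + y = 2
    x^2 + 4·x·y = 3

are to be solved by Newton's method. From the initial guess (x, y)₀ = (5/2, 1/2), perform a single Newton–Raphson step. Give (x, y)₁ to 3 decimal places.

(3.665, -1.140)

At (5/2, 1/2): F = (-7.750, 8.250).
Jacobian J = [[-3·y - 1, -3·x + 1], [2·x + 4·y, 4·x]].
At the point, J = [[-2.500, -6.500], [7.000, 10.000]] (det J = 20.500).
Solving J·Δ = −F gives Δ = (1.165, -1.640).
Then the next iterate is (x, y)₁ = (3.665, -1.140).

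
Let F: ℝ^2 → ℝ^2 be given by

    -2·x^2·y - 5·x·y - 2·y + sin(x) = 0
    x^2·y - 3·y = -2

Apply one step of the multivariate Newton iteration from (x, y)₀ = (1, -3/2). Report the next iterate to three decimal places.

At (1, -3/2): F = (14.34147, 5.000).
Jacobian J = [[-4·x·y - 5·y + cos(x), -2·x^2 - 5·x - 2], [2·x·y, x^2 - 3]].
At the point, J = [[14.04030, -9.000], [-3.000, -2.000]] (det J = -55.08060).
Solving J·Δ = −F gives Δ = (0.296, 2.056).
Then the next iterate is (x, y)₁ = (1.296, 0.556).

(1.296, 0.556)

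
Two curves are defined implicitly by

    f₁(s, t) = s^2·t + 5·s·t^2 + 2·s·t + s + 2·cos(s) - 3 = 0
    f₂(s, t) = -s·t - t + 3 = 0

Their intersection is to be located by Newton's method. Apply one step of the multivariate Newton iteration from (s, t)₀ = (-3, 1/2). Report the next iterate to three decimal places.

(2.580, -0.105)

At (-3, 1/2): F = (-10.22998, 4.000).
Jacobian J = [[2·s·t + 5·t^2 + 2·t - 2·sin(s) + 1, s^2 + 10·s·t + 2·s], [-t, -s - 1]].
At the point, J = [[0.53224, -12.000], [-0.500, 2.000]] (det J = -4.93552).
Solving J·Δ = −F gives Δ = (5.580, -0.605).
Then the next iterate is (s, t)₁ = (2.580, -0.105).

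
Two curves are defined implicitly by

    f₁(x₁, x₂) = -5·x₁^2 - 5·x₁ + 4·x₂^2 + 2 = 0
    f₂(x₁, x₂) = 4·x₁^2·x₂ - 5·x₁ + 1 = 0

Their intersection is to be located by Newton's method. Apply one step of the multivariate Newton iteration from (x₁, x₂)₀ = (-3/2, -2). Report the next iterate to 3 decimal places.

At (-3/2, -2): F = (14.250, -9.500).
Jacobian J = [[-10·x₁ - 5, 8·x₂], [8·x₁·x₂ - 5, 4·x₁^2]].
At the point, J = [[10.000, -16.000], [19.000, 9.000]] (det J = 394.000).
Solving J·Δ = −F gives Δ = (0.060, 0.928).
Then the next iterate is (x₁, x₂)₁ = (-1.440, -1.072).

(-1.440, -1.072)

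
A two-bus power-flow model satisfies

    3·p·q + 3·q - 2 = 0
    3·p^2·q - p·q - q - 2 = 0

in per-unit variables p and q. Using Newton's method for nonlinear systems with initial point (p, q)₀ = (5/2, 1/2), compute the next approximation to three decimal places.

(2.312, 0.217)

At (5/2, 1/2): F = (3.250, 5.625).
Jacobian J = [[3·q, 3·p + 3], [6·p·q - q, 3·p^2 - p - 1]].
At the point, J = [[1.500, 10.500], [7.000, 15.250]] (det J = -50.625).
Solving J·Δ = −F gives Δ = (-0.188, -0.283).
Then the next iterate is (p, q)₁ = (2.312, 0.217).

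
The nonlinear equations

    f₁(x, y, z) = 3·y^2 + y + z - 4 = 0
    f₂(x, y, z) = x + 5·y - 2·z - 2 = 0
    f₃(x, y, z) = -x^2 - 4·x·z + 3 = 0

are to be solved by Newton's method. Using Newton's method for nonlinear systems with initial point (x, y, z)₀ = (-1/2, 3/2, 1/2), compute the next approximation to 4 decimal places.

At (-1/2, 3/2, 1/2): F = (4.7500, 4.0000, 3.7500).
Jacobian J = [[0, 6·y + 1, 1], [1, 5, -2], [-2·x - 4·z, 0, -4·x]].
At the point, J = [[0.0000, 10.0000, 1.0000], [1.0000, 5.0000, -2.0000], [-1.0000, 0.0000, 2.0000]] (det J = 5.0000).
Solving J·Δ = −F gives Δ = (25.2500, -1.5500, 10.7500).
Then the next iterate is (x, y, z)₁ = (24.7500, -0.0500, 11.2500).

(24.7500, -0.0500, 11.2500)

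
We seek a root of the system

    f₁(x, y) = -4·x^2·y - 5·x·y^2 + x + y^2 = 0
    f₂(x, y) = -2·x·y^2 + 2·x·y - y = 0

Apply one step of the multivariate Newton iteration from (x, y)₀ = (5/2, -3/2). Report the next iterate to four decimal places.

(1.5319, -0.9742)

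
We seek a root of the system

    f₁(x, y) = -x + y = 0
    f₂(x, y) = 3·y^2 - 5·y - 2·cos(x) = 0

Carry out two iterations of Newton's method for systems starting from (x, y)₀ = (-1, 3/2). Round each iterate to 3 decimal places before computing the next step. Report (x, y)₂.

(2.373, 2.373)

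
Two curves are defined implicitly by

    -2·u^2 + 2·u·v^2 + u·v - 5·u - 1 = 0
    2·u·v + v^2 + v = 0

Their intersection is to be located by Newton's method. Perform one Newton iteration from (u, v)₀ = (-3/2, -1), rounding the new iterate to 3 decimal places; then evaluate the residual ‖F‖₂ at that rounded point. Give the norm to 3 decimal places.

1228.541

At (-3/2, -1): F = (0.500, 3.000).
Jacobian J = [[-4·u + 2·v^2 + v - 5, 4·u·v + u], [2·v, 2·u + 2·v + 1]].
At the point, J = [[2.000, 4.500], [-2.000, -4.000]] (det J = 1.000).
Solving J·Δ = −F gives Δ = (15.500, -7.000).
Then the next iterate is (u, v)₁ = (14.000, -8.000).
Re-evaluating at (14.000, -8.000): F = (1217.000, -168.000), so ‖F‖₂ = 1228.541.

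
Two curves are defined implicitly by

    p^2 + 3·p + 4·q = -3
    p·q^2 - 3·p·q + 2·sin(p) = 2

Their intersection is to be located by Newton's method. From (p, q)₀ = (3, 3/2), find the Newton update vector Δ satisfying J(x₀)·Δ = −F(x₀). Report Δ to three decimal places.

(-2.002, -2.246)

At (3, 3/2): F = (27.000, -8.46776).
Jacobian J = [[2·p + 3, 4], [q^2 - 3·q + 2·cos(p), 2·p·q - 3·p]].
At the point, J = [[9.000, 4.000], [-4.22998, 0.000]] (det J = 16.91994).
Solving J·Δ = −F gives Δ = (-2.002, -2.246).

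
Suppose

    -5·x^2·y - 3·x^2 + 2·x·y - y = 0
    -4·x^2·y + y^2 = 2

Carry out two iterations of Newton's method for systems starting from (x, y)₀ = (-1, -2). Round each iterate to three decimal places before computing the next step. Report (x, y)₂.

At (-1, -2): F = (13.000, 10.000).
Jacobian J = [[-10·x·y - 6·x + 2·y, -5·x^2 + 2·x - 1], [-8·x·y, -4·x^2 + 2·y]].
At the point, J = [[-18.000, -8.000], [-16.000, -8.000]] (det J = 16.000).
Solving J·Δ = −F gives Δ = (1.500, -1.750).
Then the next iterate is (x, y)₁ = (0.500, -3.750).
Round to (0.500, -3.750) and repeat: F = (3.93750, 15.81250), J = [[8.250, -1.250], [15.000, -8.500]].
Δ = (-0.267, 1.390), so (x, y)₂ = (0.233, -2.360).

(0.233, -2.360)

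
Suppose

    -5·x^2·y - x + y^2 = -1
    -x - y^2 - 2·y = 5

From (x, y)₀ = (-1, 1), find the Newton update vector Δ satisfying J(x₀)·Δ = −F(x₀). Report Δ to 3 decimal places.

(-0.333, -1.667)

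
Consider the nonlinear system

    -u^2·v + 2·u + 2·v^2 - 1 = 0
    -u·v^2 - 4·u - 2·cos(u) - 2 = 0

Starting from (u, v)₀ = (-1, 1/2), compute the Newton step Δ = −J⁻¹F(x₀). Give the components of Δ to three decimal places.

At (-1, 1/2): F = (-3.000, 1.16940).
Jacobian J = [[-2·u·v + 2, -u^2 + 4·v], [-v^2 + 2·sin(u) - 4, -2·u·v]].
At the point, J = [[3.000, 1.000], [-5.93294, 1.000]] (det J = 8.93294).
Solving J·Δ = −F gives Δ = (0.467, 1.600).

(0.467, 1.600)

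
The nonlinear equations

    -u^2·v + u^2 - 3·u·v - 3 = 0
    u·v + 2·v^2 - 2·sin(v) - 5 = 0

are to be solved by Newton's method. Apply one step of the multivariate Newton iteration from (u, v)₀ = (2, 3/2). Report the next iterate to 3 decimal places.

(-0.909, 1.991)

At (2, 3/2): F = (-14.000, 0.50501).
Jacobian J = [[-2·u·v + 2·u - 3·v, -u^2 - 3·u], [v, u + 4·v - 2·cos(v)]].
At the point, J = [[-6.500, -10.000], [1.500, 7.85853]] (det J = -36.08042).
Solving J·Δ = −F gives Δ = (-2.909, 0.491).
Then the next iterate is (u, v)₁ = (-0.909, 1.991).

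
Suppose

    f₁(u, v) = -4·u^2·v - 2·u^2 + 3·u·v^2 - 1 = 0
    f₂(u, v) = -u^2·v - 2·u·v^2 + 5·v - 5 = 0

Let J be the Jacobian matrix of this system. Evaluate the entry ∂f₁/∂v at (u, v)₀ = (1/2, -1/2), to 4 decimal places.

∂f₁/∂v = -4·u^2 + 6·u·v.
At (1/2, -1/2) this is -2.5000.

-2.5000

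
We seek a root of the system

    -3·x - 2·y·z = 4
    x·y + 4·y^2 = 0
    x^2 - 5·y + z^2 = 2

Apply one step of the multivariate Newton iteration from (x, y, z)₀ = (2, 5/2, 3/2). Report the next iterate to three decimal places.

At (2, 5/2, 3/2): F = (-17.500, 30.000, -8.250).
Jacobian J = [[-3, -2·z, -2·y], [y, x + 8·y, 0], [2·x, -5, 2·z]].
At the point, J = [[-3.000, -3.000, -5.000], [2.500, 22.000, 0.000], [4.000, -5.000, 3.000]] (det J = 327.000).
Solving J·Δ = −F gives Δ = (3.188, -1.726, -4.377).
Then the next iterate is (x, y, z)₁ = (5.188, 0.774, -2.877).

(5.188, 0.774, -2.877)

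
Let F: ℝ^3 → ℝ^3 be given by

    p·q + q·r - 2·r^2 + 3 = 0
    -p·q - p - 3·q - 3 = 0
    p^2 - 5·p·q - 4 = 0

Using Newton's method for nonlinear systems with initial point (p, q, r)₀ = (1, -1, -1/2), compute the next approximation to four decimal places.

(0.7143, -1.0000, -2.7857)

At (1, -1, -1/2): F = (2.0000, 0.0000, 2.0000).
Jacobian J = [[q, p + r, q - 4·r], [-q - 1, -p - 3, 0], [2·p - 5·q, -5·p, 0]].
At the point, J = [[-1.0000, 0.5000, 1.0000], [0.0000, -4.0000, 0.0000], [7.0000, -5.0000, 0.0000]] (det J = 28.0000).
Solving J·Δ = −F gives Δ = (-0.2857, 0.0000, -2.2857).
Then the next iterate is (p, q, r)₁ = (0.7143, -1.0000, -2.7857).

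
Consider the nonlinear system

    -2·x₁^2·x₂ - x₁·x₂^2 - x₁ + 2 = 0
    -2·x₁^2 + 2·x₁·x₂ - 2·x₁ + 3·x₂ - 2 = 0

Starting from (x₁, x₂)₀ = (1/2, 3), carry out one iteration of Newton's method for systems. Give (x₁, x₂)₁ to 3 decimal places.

At (1/2, 3): F = (-4.500, 8.500).
Jacobian J = [[-4·x₁·x₂ - x₂^2 - 1, -2·x₁^2 - 2·x₁·x₂], [-4·x₁ + 2·x₂ - 2, 2·x₁ + 3]].
At the point, J = [[-16.000, -3.500], [2.000, 4.000]] (det J = -57.000).
Solving J·Δ = −F gives Δ = (0.206, -2.228).
Then the next iterate is (x₁, x₂)₁ = (0.706, 0.772).

(0.706, 0.772)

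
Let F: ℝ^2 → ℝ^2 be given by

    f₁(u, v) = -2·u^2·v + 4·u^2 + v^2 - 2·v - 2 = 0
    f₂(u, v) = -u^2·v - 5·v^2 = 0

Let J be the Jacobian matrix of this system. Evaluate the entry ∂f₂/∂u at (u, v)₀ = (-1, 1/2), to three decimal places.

∂f₂/∂u = -2·u·v.
At (-1, 1/2) this is 1.000.

1.000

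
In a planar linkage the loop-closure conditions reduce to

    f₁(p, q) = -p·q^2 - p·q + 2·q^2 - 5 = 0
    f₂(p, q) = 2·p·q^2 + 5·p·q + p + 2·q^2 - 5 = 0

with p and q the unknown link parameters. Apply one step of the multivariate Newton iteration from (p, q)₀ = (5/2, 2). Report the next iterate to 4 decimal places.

(0.8571, 1.5238)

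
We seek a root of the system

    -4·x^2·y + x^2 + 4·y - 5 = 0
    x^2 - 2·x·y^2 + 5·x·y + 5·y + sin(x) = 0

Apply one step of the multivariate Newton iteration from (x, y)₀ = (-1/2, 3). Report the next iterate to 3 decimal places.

(-0.377, 1.131)

At (-1/2, 3): F = (4.250, 16.27057).
Jacobian J = [[-8·x·y + 2·x, -4·x^2 + 4], [2·x - 2·y^2 + 5·y + cos(x), -4·x·y + 5·x + 5]].
At the point, J = [[11.000, 3.000], [-3.12242, 8.500]] (det J = 102.86725).
Solving J·Δ = −F gives Δ = (0.123, -1.869).
Then the next iterate is (x, y)₁ = (-0.377, 1.131).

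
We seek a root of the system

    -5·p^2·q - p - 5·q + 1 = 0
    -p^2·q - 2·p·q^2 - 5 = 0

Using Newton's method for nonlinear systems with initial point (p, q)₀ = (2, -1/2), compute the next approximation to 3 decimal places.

(4.667, 0.920)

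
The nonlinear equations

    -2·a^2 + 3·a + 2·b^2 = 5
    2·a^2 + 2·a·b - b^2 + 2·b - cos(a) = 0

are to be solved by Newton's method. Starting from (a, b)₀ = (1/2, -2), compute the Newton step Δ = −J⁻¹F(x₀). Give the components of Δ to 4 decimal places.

At (1/2, -2): F = (4.0000, -10.377583).
Jacobian J = [[-4·a + 3, 4·b], [4·a + 2·b + sin(a), 2·a - 2·b + 2]].
At the point, J = [[1.0000, -8.0000], [-1.520574, 7.0000]] (det J = -5.164596).
Solving J·Δ = −F gives Δ = (-10.6534, -0.8317).

(-10.6534, -0.8317)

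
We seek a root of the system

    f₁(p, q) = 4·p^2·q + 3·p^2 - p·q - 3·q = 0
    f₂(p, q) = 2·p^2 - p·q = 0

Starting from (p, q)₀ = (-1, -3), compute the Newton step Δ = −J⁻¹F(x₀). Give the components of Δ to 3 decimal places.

At (-1, -3): F = (-3.000, -1.000).
Jacobian J = [[8·p·q + 6·p - q, 4·p^2 - p - 3], [4·p - q, -p]].
At the point, J = [[21.000, 2.000], [-1.000, 1.000]] (det J = 23.000).
Solving J·Δ = −F gives Δ = (0.043, 1.043).

(0.043, 1.043)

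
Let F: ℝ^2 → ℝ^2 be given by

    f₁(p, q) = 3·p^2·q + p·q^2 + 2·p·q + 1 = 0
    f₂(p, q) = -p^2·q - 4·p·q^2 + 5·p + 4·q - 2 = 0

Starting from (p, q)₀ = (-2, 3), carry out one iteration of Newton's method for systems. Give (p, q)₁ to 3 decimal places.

At (-2, 3): F = (7.000, 60.000).
Jacobian J = [[6·p·q + q^2 + 2·q, 3·p^2 + 2·p·q + 2·p], [-2·p·q - 4·q^2 + 5, -p^2 - 8·p·q + 4]].
At the point, J = [[-21.000, -4.000], [-19.000, 48.000]] (det J = -1084.000).
Solving J·Δ = −F gives Δ = (0.531, -1.040).
Then the next iterate is (p, q)₁ = (-1.469, 1.960).

(-1.469, 1.960)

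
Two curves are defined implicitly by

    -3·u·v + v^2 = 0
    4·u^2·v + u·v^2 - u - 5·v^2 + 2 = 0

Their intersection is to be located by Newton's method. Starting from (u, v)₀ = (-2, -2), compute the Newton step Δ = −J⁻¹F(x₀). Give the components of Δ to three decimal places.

At (-2, -2): F = (-8.000, -56.000).
Jacobian J = [[-3·v, -3·u + 2·v], [8·u·v + v^2 - 1, 4·u^2 + 2·u·v - 10·v]].
At the point, J = [[6.000, 2.000], [35.000, 44.000]] (det J = 194.000).
Solving J·Δ = −F gives Δ = (1.237, 0.289).

(1.237, 0.289)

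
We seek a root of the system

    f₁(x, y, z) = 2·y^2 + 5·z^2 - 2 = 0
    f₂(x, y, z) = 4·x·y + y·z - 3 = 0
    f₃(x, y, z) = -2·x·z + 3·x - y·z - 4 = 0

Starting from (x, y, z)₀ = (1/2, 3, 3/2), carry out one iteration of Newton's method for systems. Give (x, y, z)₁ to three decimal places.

(0.263, 3.725, -0.897)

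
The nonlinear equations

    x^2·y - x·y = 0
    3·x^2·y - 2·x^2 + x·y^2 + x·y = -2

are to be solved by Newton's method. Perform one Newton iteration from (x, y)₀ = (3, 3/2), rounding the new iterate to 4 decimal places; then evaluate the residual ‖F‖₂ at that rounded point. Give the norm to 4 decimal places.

10.7090

At (3, 3/2): F = (9.0000, 35.7500).
Jacobian J = [[2·x·y - y, x^2 - x], [6·x·y - 4·x + y^2 + y, 3·x^2 + 2·x·y + x]].
At the point, J = [[7.5000, 6.0000], [18.7500, 39.0000]] (det J = 180.0000).
Solving J·Δ = −F gives Δ = (-0.7583, -0.5521).
Then the next iterate is (x, y)₁ = (2.2417, 0.9479).
Re-evaluating at (2.2417, 0.9479): F = (2.638498, 10.378884), so ‖F‖₂ = 10.7090.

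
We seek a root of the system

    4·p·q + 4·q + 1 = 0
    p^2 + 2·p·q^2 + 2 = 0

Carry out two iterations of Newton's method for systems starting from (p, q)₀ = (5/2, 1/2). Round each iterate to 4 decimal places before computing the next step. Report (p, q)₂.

At (5/2, 1/2): F = (8.0000, 9.5000).
Jacobian J = [[4·q, 4·p + 4], [2·p + 2·q^2, 4·p·q]].
At the point, J = [[2.0000, 14.0000], [5.5000, 5.0000]] (det J = -67.0000).
Solving J·Δ = −F gives Δ = (-1.3881, -0.3731).
Then the next iterate is (p, q)₁ = (1.1119, 0.1269).
Round to (1.1119, 0.1269) and repeat: F = (2.072000, 3.272133), J = [[0.5076, 8.4476], [2.256007, 0.564400]].
Δ = (-1.4102, -0.1605), so (p, q)₂ = (-0.2983, -0.0336).

(-0.2983, -0.0336)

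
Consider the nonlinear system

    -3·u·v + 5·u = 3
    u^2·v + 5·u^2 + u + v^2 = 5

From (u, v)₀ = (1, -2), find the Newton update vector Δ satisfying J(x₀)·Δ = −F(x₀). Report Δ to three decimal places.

At (1, -2): F = (8.000, 3.000).
Jacobian J = [[-3·v + 5, -3·u], [2·u·v + 10·u + 1, u^2 + 2·v]].
At the point, J = [[11.000, -3.000], [7.000, -3.000]] (det J = -12.000).
Solving J·Δ = −F gives Δ = (-1.250, -1.917).

(-1.250, -1.917)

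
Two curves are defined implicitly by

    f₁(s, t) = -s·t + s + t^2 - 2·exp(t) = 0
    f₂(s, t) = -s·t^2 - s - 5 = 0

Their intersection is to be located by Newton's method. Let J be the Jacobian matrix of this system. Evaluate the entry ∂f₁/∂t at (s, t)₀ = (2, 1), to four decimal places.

-5.4366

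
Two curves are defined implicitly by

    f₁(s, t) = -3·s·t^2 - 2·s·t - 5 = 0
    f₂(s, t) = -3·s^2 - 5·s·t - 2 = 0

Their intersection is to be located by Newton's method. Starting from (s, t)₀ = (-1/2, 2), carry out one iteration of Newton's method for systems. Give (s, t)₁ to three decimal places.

(0.417, 3.667)

At (-1/2, 2): F = (3.000, 2.250).
Jacobian J = [[-3·t^2 - 2·t, -6·s·t - 2·s], [-6·s - 5·t, -5·s]].
At the point, J = [[-16.000, 7.000], [-7.000, 2.500]] (det J = 9.000).
Solving J·Δ = −F gives Δ = (0.917, 1.667).
Then the next iterate is (s, t)₁ = (0.417, 3.667).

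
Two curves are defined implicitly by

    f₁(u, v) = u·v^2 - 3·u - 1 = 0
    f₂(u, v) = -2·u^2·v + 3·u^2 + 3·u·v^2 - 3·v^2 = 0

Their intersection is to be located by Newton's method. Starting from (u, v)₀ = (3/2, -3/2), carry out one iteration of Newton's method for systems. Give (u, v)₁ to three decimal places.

(0.695, -1.838)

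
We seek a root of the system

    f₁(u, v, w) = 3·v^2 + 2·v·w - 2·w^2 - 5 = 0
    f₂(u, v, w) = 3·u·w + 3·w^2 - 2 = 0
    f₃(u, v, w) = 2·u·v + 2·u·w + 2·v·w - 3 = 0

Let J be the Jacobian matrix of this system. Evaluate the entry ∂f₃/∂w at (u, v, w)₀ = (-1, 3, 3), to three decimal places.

∂f₃/∂w = 2·u + 2·v.
At (-1, 3, 3) this is 4.000.

4.000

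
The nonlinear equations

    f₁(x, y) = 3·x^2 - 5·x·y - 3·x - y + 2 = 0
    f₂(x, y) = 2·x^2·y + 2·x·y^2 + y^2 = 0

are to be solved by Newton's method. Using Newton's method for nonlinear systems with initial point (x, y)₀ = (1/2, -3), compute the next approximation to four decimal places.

At (1/2, -3): F = (11.7500, 16.5000).
Jacobian J = [[6·x - 5·y - 3, -5·x - 1], [4·x·y + 2·y^2, 2·x^2 + 4·x·y + 2·y]].
At the point, J = [[15.0000, -3.5000], [12.0000, -11.5000]] (det J = -130.5000).
Solving J·Δ = −F gives Δ = (-0.5929, 0.8161).
Then the next iterate is (x, y)₁ = (-0.0929, -2.1839).

(-0.0929, -2.1839)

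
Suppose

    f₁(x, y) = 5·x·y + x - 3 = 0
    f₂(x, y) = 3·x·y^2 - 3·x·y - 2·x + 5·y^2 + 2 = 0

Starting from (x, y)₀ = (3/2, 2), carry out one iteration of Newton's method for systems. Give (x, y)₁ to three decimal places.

(0.784, 1.250)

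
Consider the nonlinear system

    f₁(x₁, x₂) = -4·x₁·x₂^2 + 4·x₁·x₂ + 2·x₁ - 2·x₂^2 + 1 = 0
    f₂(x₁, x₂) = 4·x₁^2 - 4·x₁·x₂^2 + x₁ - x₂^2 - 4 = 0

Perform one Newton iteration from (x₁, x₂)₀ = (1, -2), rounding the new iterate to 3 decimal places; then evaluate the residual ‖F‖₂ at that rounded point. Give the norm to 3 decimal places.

9.549

At (1, -2): F = (-29.000, -19.000).
Jacobian J = [[-4·x₂^2 + 4·x₂ + 2, -8·x₁·x₂ + 4·x₁ - 4·x₂], [8·x₁ - 4·x₂^2 + 1, -8·x₁·x₂ - 2·x₂]].
At the point, J = [[-22.000, 28.000], [-7.000, 20.000]] (det J = -244.000).
Solving J·Δ = −F gives Δ = (-0.197, 0.881).
Then the next iterate is (x₁, x₂)₁ = (0.803, -1.119).
Re-evaluating at (0.803, -1.119): F = (-7.51449, -5.89187), so ‖F‖₂ = 9.549.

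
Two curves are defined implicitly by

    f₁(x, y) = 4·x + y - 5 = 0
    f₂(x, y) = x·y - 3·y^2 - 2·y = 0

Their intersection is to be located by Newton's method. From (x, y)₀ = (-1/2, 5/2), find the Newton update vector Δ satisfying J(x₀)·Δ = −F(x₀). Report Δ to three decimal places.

(1.431, -1.224)

At (-1/2, 5/2): F = (-4.500, -25.000).
Jacobian J = [[4, 1], [y, x - 6·y - 2]].
At the point, J = [[4.000, 1.000], [2.500, -17.500]] (det J = -72.500).
Solving J·Δ = −F gives Δ = (1.431, -1.224).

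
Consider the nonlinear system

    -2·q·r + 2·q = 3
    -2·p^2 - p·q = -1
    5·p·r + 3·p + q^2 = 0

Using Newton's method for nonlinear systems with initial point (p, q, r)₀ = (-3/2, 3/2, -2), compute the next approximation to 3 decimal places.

(-1.078, 1.066, -0.868)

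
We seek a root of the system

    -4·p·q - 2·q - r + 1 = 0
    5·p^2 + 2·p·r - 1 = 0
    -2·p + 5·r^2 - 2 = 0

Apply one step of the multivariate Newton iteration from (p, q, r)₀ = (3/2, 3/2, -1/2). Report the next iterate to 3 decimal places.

At (3/2, 3/2, -1/2): F = (-10.500, 8.750, -3.750).
Jacobian J = [[-4·q, -4·p - 2, -1], [10·p + 2·r, 0, 2·p], [-2, 0, 10·r]].
At the point, J = [[-6.000, -8.000, -1.000], [14.000, 0.000, 3.000], [-2.000, 0.000, -5.000]] (det J = -512.000).
Solving J·Δ = −F gives Δ = (-0.508, -0.863, -0.547).
Then the next iterate is (p, q, r)₁ = (0.992, 0.637, -1.047).

(0.992, 0.637, -1.047)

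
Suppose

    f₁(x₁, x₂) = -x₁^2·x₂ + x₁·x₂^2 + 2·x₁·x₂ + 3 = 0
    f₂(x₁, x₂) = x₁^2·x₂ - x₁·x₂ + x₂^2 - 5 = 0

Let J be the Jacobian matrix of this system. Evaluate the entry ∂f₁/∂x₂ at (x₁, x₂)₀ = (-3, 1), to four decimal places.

-21.0000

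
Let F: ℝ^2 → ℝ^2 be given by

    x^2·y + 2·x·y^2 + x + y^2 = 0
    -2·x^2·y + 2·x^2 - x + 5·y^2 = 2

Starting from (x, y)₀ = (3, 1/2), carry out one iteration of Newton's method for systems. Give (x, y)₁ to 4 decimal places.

(1.5253, 0.3366)

At (3, 1/2): F = (9.2500, 5.2500).
Jacobian J = [[2·x·y + 2·y^2 + 1, x^2 + 4·x·y + 2·y], [-4·x·y + 4·x - 1, -2·x^2 + 10·y]].
At the point, J = [[4.5000, 16.0000], [5.0000, -13.0000]] (det J = -138.5000).
Solving J·Δ = −F gives Δ = (-1.4747, -0.1634).
Then the next iterate is (x, y)₁ = (1.5253, 0.3366).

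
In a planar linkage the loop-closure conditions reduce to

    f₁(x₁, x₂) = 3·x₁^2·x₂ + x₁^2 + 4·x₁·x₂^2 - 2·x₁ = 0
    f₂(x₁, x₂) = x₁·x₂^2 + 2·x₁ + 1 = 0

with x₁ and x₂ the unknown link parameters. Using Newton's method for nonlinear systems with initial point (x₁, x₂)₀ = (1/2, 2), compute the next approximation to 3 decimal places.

(-1.167, 5.000)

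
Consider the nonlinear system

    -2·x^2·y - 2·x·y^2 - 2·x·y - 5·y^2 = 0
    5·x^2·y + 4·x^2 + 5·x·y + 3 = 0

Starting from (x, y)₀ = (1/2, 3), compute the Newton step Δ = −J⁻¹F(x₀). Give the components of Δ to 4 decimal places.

At (1/2, 3): F = (-58.5000, 15.2500).
Jacobian J = [[-4·x·y - 2·y^2 - 2·y, -2·x^2 - 4·x·y - 2·x - 10·y], [10·x·y + 8·x + 5·y, 5·x^2 + 5·x]].
At the point, J = [[-30.0000, -37.5000], [34.0000, 3.7500]] (det J = 1162.5000).
Solving J·Δ = −F gives Δ = (-0.3032, -1.3174).

(-0.3032, -1.3174)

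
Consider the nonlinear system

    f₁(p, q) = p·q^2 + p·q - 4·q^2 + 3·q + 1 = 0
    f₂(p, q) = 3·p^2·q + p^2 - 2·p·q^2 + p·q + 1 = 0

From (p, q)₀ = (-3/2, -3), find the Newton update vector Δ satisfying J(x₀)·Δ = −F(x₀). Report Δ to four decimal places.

(0.9750, 1.3667)

At (-3/2, -3): F = (-53.0000, 14.5000).
Jacobian J = [[q^2 + q, 2·p·q + p - 8·q + 3], [6·p·q + 2·p - 2·q^2 + q, 3·p^2 - 4·p·q + p]].
At the point, J = [[6.0000, 34.5000], [3.0000, -12.7500]] (det J = -180.0000).
Solving J·Δ = −F gives Δ = (0.9750, 1.3667).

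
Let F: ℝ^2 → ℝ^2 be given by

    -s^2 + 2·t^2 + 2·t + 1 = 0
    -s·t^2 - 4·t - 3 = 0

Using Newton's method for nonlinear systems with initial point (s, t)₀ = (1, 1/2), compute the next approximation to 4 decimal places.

(-0.2273, -0.4886)

At (1, 1/2): F = (1.5000, -5.2500).
Jacobian J = [[-2·s, 4·t + 2], [-t^2, -2·s·t - 4]].
At the point, J = [[-2.0000, 4.0000], [-0.2500, -5.0000]] (det J = 11.0000).
Solving J·Δ = −F gives Δ = (-1.2273, -0.9886).
Then the next iterate is (s, t)₁ = (-0.2273, -0.4886).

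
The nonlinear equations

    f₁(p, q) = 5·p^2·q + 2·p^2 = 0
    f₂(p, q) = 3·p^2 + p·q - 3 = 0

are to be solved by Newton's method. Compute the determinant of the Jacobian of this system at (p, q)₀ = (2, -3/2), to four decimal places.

J = [[10·p·q + 4·p, 5·p^2], [6·p + q, p]].
At the point, J = [[-22.0000, 20.0000], [10.5000, 2.0000]].
det J = -254.0000.

-254.0000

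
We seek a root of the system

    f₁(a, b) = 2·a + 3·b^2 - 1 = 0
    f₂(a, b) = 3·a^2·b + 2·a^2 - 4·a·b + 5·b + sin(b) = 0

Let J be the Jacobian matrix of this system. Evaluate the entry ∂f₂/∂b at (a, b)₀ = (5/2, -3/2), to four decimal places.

13.8207

∂f₂/∂b = 3·a^2 - 4·a + cos(b) + 5.
At (5/2, -3/2) this is 13.8207.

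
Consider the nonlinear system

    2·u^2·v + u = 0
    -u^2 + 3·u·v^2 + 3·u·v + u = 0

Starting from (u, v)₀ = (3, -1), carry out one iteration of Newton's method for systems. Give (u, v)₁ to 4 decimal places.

At (3, -1): F = (-15.0000, -6.0000).
Jacobian J = [[4·u·v + 1, 2·u^2], [-2·u + 3·v^2 + 3·v + 1, 6·u·v + 3·u]].
At the point, J = [[-11.0000, 18.0000], [-5.0000, -9.0000]] (det J = 189.0000).
Solving J·Δ = −F gives Δ = (-1.2857, 0.0476).
Then the next iterate is (u, v)₁ = (1.7143, -0.9524).

(1.7143, -0.9524)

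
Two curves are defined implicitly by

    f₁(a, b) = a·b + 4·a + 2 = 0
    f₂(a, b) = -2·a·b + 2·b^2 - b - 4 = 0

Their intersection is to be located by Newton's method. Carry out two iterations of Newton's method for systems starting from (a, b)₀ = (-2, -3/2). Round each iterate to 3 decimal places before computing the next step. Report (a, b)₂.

(-0.557, -1.432)

At (-2, -3/2): F = (-3.000, -4.000).
Jacobian J = [[b + 4, a], [-2·b, -2·a + 4·b - 1]].
At the point, J = [[2.500, -2.000], [3.000, -3.000]] (det J = -1.500).
Solving J·Δ = −F gives Δ = (0.667, -0.667).
Then the next iterate is (a, b)₁ = (-1.333, -2.167).
Round to (-1.333, -2.167) and repeat: F = (-0.44339, 1.78156), J = [[1.833, -1.333], [4.334, -7.002]].
Δ = (0.776, 0.735), so (a, b)₂ = (-0.557, -1.432).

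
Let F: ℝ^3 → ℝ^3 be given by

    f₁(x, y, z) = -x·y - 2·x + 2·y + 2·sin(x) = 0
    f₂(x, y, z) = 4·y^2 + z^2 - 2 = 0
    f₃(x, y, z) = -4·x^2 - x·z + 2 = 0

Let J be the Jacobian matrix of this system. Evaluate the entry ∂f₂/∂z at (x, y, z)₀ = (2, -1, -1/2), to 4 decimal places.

-1.0000

∂f₂/∂z = 2·z.
At (2, -1, -1/2) this is -1.0000.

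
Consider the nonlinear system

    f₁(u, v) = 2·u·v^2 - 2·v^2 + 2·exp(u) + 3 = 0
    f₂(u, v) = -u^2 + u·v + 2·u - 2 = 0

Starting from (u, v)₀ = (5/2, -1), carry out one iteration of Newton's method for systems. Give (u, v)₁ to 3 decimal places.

(1.512, -0.281)

At (5/2, -1): F = (30.36499, -5.750).
Jacobian J = [[2·v^2 + 2·exp(u), 4·u·v - 4·v], [-2·u + v + 2, u]].
At the point, J = [[26.36499, -6.000], [-4.000, 2.500]] (det J = 41.91247).
Solving J·Δ = −F gives Δ = (-0.988, 0.719).
Then the next iterate is (u, v)₁ = (1.512, -0.281).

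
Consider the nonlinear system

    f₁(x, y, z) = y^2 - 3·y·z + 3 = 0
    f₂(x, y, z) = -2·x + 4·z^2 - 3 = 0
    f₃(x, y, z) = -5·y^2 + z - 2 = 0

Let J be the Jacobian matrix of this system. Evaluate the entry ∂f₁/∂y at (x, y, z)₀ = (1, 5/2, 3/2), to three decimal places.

0.500

∂f₁/∂y = 2·y - 3·z.
At (1, 5/2, 3/2) this is 0.500.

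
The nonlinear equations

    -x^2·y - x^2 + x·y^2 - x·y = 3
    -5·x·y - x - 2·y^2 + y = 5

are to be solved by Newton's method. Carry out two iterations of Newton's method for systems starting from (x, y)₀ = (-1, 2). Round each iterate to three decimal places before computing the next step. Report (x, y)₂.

(2.902, 6.720)

At (-1, 2): F = (-8.000, 0.000).
Jacobian J = [[-2·x·y - 2·x + y^2 - y, -x^2 + 2·x·y - x], [-5·y - 1, -5·x - 4·y + 1]].
At the point, J = [[8.000, -4.000], [-11.000, -2.000]] (det J = -60.000).
Solving J·Δ = −F gives Δ = (0.267, -1.467).
Then the next iterate is (x, y)₁ = (-0.733, 0.533).
Round to (-0.733, 0.533) and repeat: F = (-3.64121, -2.34873), J = [[1.99847, -0.58567], [-3.665, 2.533]].
Δ = (3.635, 6.187), so (x, y)₂ = (2.902, 6.720).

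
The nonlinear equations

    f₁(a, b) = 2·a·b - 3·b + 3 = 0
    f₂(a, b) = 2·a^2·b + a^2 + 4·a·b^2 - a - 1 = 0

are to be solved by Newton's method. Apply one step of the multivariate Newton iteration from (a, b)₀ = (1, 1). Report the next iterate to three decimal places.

At (1, 1): F = (2.000, 5.000).
Jacobian J = [[2·b, 2·a - 3], [4·a·b + 2·a + 4·b^2 - 1, 2·a^2 + 8·a·b]].
At the point, J = [[2.000, -1.000], [9.000, 10.000]] (det J = 29.000).
Solving J·Δ = −F gives Δ = (-0.862, 0.276).
Then the next iterate is (a, b)₁ = (0.138, 1.276).

(0.138, 1.276)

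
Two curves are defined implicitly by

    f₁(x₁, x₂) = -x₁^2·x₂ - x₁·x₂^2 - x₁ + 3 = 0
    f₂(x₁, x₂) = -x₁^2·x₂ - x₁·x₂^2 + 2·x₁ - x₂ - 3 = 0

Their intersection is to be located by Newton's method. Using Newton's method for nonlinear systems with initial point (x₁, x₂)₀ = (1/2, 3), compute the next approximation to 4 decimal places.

At (1/2, 3): F = (-2.7500, -10.2500).
Jacobian J = [[-2·x₁·x₂ - x₂^2 - 1, -x₁^2 - 2·x₁·x₂], [-2·x₁·x₂ - x₂^2 + 2, -x₁^2 - 2·x₁·x₂ - 1]].
At the point, J = [[-13.0000, -3.2500], [-10.0000, -4.2500]] (det J = 22.7500).
Solving J·Δ = −F gives Δ = (0.9505, -4.6484).
Then the next iterate is (x₁, x₂)₁ = (1.4505, -1.6484).

(1.4505, -1.6484)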